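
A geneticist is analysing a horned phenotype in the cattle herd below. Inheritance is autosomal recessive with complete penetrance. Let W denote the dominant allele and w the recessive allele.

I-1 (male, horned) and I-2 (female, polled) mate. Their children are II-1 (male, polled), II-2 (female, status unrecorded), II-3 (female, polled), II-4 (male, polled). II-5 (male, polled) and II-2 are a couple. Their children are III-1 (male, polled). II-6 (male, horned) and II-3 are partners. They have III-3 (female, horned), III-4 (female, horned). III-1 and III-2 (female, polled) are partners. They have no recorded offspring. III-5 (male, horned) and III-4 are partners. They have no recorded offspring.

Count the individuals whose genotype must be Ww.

Obligate heterozygotes: II-1 is polled so carries W and received w from I-1 (ww), so II-1 is Ww; II-3 is polled so carries W and received w from I-1 (ww), so II-3 is Ww; II-4 is polled so carries W and received w from I-1 (ww), so II-4 is Ww.
Every other individual is either homozygous by phenotype or has at least one consistent homozygous assignment, so the count is 3.

3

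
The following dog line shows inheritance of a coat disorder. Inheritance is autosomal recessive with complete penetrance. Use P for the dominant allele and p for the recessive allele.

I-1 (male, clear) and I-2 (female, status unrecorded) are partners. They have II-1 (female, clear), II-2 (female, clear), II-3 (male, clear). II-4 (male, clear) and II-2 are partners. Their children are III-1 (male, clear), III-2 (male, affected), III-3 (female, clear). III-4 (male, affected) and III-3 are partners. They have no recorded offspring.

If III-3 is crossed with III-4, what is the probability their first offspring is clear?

II-4 is clear so carries P and passed p to III-2 (pp), so II-4 is Pp.
II-2 is clear so carries P and passed p to III-2 (pp), so II-2 is Pp.
III-3 is a clear offspring of II-4 (Pp) × II-2 (Pp), whose cross gives 1/4 PP : 1/2 Pp : 1/4 pp; conditioning on being clear, III-3 is PP with probability 1/3, Pp with probability 2/3.
III-4 is affected, so III-4 is pp.
Summing over parental genotype combinations, P(offspring is clear) = 1/3·1 + 2/3·1/2 = 2/3.

2/3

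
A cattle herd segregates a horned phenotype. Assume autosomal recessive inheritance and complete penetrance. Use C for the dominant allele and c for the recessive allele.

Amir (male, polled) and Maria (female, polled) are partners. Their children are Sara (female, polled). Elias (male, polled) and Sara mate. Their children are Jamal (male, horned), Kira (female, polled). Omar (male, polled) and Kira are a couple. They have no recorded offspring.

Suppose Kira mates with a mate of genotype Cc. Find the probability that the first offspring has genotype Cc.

Elias is polled so carries C and passed c to Jamal (cc), so Elias is Cc.
Sara is polled so carries C and passed c to Jamal (cc), so Sara is Cc.
Kira is a polled offspring of Elias (Cc) × Sara (Cc), whose cross gives 1/4 CC : 1/2 Cc : 1/4 cc; conditioning on being polled, Kira is CC with probability 1/3, Cc with probability 2/3.
Summing over parental genotype combinations, P(offspring has genotype Cc) = 1/3·1/2 + 2/3·1/2 = 1/2.

1/2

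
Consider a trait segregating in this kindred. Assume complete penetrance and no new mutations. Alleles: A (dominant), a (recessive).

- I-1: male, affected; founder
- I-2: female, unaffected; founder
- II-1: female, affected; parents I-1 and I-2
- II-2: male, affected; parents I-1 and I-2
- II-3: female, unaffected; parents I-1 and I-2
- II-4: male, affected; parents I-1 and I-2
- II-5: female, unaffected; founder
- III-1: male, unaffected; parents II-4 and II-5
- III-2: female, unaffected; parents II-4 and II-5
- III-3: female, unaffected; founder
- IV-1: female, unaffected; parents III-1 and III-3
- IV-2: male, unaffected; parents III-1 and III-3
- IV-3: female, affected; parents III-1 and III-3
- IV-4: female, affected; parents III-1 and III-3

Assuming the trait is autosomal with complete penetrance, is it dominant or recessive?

recessive

III-1 and III-3 are both unaffected yet have an affected child IV-3. Under dominance, an affected child requires at least one affected parent, so the trait cannot be dominant.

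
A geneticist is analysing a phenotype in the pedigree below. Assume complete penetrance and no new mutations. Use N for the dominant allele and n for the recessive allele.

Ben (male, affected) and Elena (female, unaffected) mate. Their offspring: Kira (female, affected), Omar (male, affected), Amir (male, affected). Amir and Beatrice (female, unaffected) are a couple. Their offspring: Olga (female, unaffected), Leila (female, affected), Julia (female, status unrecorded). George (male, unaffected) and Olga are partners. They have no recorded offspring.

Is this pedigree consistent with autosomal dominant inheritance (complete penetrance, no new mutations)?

Yes

A consistent assignment under autosomal dominant exists: Ben NN, Elena nn, Kira Nn, Omar Nn, Amir Nn, Beatrice nn, Olga nn, Leila Nn, Julia Nn, George nn.
In this assignment every recorded phenotype matches its genotype and every non-founder's genotype is obtainable from its parents' genotypes, so the pedigree is consistent.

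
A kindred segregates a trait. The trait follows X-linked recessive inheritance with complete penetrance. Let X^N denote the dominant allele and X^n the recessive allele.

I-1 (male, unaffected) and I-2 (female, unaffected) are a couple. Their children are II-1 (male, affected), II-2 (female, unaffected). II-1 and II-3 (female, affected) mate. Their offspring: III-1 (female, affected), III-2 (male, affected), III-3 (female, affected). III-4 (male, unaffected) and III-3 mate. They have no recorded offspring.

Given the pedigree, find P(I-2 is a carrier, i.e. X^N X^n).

1

I-2 is unaffected so carries N and passed n to II-1 (X^n Y), so I-2 is X^N X^n, giving P(X^N X^n) = 1.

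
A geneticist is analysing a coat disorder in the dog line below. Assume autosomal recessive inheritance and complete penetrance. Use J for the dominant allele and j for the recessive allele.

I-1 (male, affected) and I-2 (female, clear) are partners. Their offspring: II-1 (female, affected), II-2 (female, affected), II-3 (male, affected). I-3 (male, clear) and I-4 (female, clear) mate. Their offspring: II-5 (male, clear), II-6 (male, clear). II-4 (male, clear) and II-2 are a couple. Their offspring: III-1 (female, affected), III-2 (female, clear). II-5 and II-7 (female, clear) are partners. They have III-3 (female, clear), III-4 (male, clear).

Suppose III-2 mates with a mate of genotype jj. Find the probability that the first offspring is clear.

1/2

III-2 is clear so carries J and received j from II-2 (jj), so III-2 is Jj.
The cross gives 1/2 Jj : 1/2 jj, so P(offspring is clear) = 1/2.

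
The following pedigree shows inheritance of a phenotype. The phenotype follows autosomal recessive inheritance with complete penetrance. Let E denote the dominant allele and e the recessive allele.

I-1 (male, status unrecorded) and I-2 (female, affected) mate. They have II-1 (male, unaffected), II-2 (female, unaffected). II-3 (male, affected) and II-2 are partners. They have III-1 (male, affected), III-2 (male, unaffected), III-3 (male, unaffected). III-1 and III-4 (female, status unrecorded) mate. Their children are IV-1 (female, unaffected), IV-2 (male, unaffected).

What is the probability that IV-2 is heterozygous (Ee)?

1

IV-2 is unaffected so carries E and received e from III-1 (ee), so IV-2 is Ee, giving P(Ee) = 1.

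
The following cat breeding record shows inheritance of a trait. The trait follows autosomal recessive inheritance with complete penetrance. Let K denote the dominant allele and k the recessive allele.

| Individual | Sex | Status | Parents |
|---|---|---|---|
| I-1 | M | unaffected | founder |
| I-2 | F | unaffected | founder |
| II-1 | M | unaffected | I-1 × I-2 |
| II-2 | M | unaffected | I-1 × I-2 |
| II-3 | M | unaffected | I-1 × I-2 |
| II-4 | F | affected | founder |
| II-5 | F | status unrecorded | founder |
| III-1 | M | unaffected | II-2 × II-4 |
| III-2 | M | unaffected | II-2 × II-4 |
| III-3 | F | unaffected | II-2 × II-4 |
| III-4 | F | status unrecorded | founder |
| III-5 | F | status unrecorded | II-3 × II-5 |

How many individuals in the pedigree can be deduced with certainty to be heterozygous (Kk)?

Obligate heterozygotes: III-1 is unaffected so carries K and received k from II-4 (kk), so III-1 is Kk; III-2 is unaffected so carries K and received k from II-4 (kk), so III-2 is Kk; III-3 is unaffected so carries K and received k from II-4 (kk), so III-3 is Kk.
Every other individual is either homozygous by phenotype or has at least one consistent homozygous assignment, so the count is 3.

3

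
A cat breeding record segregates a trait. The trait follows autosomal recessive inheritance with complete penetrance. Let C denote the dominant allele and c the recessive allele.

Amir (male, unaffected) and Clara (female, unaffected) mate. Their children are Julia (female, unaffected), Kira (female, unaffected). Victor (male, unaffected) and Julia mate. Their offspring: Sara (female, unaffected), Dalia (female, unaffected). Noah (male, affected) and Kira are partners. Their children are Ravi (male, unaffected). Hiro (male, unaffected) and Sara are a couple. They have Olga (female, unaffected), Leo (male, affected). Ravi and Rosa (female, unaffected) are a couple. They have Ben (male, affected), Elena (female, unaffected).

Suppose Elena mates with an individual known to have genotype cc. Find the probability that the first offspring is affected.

Ravi is unaffected so carries C and received c from Noah (cc), so Ravi is Cc.
Rosa is unaffected so carries C and passed c to Ben (cc), so Rosa is Cc.
Elena is an unaffected offspring of Ravi (Cc) × Rosa (Cc), whose cross gives 1/4 CC : 1/2 Cc : 1/4 cc; conditioning on being unaffected, Elena is CC with probability 1/3, Cc with probability 2/3.
Summing over parental genotype combinations, P(offspring is affected) = 2/3·1/2 = 1/3.

1/3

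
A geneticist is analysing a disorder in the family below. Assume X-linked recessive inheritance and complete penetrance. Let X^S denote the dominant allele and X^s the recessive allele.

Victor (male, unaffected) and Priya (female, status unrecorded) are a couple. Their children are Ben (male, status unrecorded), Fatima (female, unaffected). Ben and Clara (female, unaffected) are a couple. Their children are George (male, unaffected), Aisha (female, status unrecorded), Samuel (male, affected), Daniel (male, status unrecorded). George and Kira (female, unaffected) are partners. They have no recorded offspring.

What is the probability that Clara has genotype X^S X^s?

Clara is unaffected so carries S and passed s to Samuel (X^s Y), so Clara is X^S X^s, giving P(X^S X^s) = 1.

1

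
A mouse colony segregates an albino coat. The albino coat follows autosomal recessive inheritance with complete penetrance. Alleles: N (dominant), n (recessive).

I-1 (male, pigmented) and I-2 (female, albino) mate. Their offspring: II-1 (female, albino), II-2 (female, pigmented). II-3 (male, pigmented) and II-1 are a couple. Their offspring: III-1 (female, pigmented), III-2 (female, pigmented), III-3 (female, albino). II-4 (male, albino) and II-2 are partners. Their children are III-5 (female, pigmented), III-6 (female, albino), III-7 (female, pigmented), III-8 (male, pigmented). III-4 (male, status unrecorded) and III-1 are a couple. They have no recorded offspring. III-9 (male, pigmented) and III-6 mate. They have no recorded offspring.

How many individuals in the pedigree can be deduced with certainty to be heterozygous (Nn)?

8

Obligate heterozygotes: I-1 is pigmented so carries N and passed n to II-1 (nn), so I-1 is Nn; II-2 is pigmented so carries N and received n from I-2 (nn), so II-2 is Nn; II-3 is pigmented so carries N and passed n to III-3 (nn), so II-3 is Nn; III-1 is pigmented so carries N and received n from II-1 (nn), so III-1 is Nn; III-2 is pigmented so carries N and received n from II-1 (nn), so III-2 is Nn; III-5 is pigmented so carries N and received n from II-4 (nn), so III-5 is Nn; III-7 is pigmented so carries N and received n from II-4 (nn), so III-7 is Nn; III-8 is pigmented so carries N and received n from II-4 (nn), so III-8 is Nn.
Every other individual is either homozygous by phenotype or has at least one consistent homozygous assignment, so the count is 8.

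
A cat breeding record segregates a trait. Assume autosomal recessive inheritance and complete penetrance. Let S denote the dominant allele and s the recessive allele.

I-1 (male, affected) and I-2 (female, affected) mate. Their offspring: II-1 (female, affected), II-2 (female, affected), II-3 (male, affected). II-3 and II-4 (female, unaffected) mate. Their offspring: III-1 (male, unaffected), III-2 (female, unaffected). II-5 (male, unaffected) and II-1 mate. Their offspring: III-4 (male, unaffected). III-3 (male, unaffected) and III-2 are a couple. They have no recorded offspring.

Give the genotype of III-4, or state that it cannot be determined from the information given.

From phenotype alone, III-4 is SS or Ss.
III-4 is unaffected so carries S and received s from II-1 (ss), so III-4 is Ss.

Ss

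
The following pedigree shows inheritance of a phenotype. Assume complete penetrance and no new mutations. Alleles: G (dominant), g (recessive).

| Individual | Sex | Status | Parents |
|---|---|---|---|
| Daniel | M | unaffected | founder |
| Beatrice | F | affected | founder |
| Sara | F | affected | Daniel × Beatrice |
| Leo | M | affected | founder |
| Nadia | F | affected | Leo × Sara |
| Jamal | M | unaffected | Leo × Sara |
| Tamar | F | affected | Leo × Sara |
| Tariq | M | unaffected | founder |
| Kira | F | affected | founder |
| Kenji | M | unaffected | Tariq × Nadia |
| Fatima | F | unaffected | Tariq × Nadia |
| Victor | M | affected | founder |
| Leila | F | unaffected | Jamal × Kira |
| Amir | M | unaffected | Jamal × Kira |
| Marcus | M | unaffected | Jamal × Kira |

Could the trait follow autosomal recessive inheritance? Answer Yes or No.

No

Under autosomal recessive, Jamal (unaffected, male) cannot arise from Leo (affected) × Sara (affected).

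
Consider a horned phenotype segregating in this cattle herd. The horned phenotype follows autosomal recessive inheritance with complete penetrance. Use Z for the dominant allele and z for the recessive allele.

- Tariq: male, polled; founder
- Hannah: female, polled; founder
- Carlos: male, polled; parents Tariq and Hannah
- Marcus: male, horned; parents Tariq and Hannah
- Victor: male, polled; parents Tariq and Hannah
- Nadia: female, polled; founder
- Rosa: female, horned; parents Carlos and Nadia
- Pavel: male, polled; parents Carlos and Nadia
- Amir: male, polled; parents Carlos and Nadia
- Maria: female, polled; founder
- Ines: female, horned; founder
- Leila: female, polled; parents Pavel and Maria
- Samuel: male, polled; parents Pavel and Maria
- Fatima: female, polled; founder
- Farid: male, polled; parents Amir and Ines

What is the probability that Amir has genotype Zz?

Carlos is polled so carries Z and passed z to Rosa (zz), so Carlos is Zz.
Nadia is polled so carries Z and passed z to Rosa (zz), so Nadia is Zz.
Their cross gives offspring ratios 1/4 ZZ : 1/2 Zz : 1/4 zz. Conditioning on Amir being polled, P(Zz) = 1/2 / 3/4 = 2/3 before taking Amir's own offspring into account.
Ines is horned, so Ines is zz.
Now use Amir's offspring. Probability of each recorded status — polled son Farid: 1/2 if Amir is Zz, 1 if ZZ.
Bayes: P(Zz) = 2/3·1/2 / (2/3·1/2 + 1/3·1) = 1/2.

1/2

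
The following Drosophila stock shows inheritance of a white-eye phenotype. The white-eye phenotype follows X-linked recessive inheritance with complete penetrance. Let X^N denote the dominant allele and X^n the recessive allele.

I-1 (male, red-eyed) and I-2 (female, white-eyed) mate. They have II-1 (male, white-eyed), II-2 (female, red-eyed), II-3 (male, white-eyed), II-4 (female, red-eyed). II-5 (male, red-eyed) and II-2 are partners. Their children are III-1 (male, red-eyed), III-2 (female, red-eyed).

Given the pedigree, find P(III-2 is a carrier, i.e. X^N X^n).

II-5 is red-eyed, so II-5 is X^N Y.
II-2 is red-eyed so carries N and received n from I-2 (X^n X^n), so II-2 is X^N X^n.
Their cross gives offspring ratios 1/2 X^N X^N : 1/2 X^N X^n. Conditioning on III-2 being red-eyed, P(X^N X^n) = 1/2 / 1 = 1/2.

1/2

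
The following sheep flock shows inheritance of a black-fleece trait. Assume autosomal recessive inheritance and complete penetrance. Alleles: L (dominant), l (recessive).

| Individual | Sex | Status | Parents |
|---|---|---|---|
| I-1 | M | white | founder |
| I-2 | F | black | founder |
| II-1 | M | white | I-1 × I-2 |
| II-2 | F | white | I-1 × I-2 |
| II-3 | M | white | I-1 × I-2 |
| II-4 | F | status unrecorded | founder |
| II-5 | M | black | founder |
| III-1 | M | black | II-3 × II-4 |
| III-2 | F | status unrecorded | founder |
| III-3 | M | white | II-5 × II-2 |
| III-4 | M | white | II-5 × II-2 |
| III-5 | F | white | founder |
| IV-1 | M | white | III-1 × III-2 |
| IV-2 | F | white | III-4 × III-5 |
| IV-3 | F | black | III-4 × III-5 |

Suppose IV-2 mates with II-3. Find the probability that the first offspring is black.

1/6

III-4 is white so carries L and received l from II-5 (ll), so III-4 is Ll.
III-5 is white so carries L and passed l to IV-3 (ll), so III-5 is Ll.
IV-2 is a white offspring of III-4 (Ll) × III-5 (Ll), whose cross gives 1/4 LL : 1/2 Ll : 1/4 ll; conditioning on being white, IV-2 is LL with probability 1/3, Ll with probability 2/3.
II-3 is white so carries L and received l from I-2 (ll), so II-3 is Ll.
Summing over parental genotype combinations, P(offspring is black) = 2/3·1/4 = 1/6.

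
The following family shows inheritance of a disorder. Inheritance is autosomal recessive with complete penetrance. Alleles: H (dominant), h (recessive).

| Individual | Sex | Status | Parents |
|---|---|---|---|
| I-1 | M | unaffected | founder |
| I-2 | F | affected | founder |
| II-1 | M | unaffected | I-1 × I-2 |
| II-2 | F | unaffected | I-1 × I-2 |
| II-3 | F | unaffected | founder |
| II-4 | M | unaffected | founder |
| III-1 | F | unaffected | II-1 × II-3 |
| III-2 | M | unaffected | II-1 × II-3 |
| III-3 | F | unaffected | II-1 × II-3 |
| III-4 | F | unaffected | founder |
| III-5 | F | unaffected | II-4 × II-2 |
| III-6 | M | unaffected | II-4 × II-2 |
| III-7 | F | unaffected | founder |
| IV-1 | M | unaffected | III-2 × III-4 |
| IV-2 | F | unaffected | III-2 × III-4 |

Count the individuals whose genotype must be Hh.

2

Obligate heterozygotes: II-1 is unaffected so carries H and received h from I-2 (hh), so II-1 is Hh; II-2 is unaffected so carries H and received h from I-2 (hh), so II-2 is Hh.
Every other individual is either homozygous by phenotype or has at least one consistent homozygous assignment, so the count is 2.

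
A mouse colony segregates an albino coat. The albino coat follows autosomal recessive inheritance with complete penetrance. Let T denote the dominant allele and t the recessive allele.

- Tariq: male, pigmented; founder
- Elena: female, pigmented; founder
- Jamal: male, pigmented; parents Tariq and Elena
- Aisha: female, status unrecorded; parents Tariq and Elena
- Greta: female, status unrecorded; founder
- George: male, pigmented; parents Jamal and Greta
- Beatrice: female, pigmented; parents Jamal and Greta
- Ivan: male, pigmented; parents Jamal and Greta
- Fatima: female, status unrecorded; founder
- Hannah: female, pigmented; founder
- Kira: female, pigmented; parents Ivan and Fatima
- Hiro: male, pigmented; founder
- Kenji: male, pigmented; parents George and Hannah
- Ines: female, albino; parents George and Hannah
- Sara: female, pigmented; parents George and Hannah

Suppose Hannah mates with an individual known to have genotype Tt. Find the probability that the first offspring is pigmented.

3/4

Hannah is pigmented so carries T and passed t to Ines (tt), so Hannah is Tt.
The cross gives 1/4 TT : 1/2 Tt : 1/4 tt, so P(offspring is pigmented) = 3/4.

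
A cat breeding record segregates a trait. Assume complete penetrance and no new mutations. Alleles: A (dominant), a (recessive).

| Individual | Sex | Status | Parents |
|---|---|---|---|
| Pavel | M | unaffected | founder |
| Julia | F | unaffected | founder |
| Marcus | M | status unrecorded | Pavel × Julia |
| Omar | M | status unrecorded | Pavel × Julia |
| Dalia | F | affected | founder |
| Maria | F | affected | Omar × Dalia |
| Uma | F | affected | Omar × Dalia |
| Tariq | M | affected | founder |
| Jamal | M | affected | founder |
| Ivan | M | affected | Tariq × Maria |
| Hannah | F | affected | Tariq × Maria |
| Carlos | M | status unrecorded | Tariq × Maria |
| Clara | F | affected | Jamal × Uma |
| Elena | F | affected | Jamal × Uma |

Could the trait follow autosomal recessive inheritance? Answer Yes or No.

Yes

A consistent assignment under autosomal recessive exists: Pavel AA, Julia Aa, Marcus AA, Omar Aa, Dalia aa, Maria aa, Uma aa, Tariq aa, Jamal aa, Ivan aa, Hannah aa, Carlos aa, Clara aa, Elena aa.
In this assignment every recorded phenotype matches its genotype and every non-founder's genotype is obtainable from its parents' genotypes, so the pedigree is consistent.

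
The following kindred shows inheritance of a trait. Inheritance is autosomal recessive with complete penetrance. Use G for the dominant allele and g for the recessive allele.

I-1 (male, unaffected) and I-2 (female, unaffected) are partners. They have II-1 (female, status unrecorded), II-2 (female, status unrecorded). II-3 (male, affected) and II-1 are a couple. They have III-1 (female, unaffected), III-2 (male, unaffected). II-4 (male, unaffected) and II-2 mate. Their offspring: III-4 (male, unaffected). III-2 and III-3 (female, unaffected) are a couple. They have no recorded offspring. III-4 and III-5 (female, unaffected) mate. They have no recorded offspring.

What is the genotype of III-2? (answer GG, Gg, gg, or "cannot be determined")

Gg

From phenotype alone, III-2 is GG or Gg.
III-2 is unaffected so carries G and received g from II-3 (gg), so III-2 is Gg.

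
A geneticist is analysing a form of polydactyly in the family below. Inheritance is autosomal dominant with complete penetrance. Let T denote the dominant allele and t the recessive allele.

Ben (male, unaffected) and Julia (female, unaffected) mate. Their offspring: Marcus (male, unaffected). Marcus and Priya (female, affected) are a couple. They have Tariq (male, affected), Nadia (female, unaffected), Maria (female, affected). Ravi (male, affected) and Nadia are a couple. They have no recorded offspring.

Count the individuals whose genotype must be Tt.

3

Obligate heterozygotes: Priya is affected so carries T and passed t to Nadia (tt), so Priya is Tt; Tariq is affected so carries T and received t from Marcus (tt), so Tariq is Tt; Maria is affected so carries T and received t from Marcus (tt), so Maria is Tt.
Every other individual is either homozygous by phenotype or has at least one consistent homozygous assignment, so the count is 3.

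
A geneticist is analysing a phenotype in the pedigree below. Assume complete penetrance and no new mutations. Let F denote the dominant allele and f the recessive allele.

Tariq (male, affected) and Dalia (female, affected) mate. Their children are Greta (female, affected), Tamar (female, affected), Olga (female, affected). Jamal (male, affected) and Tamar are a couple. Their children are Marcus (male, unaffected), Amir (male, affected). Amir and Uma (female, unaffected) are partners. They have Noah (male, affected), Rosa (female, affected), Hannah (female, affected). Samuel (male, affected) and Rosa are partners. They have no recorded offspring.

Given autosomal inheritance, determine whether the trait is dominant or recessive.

Jamal and Tamar are both affected yet have an unaffected child Marcus. Under a recessive model two affected parents are homozygous and every child would be affected, so the trait cannot be recessive.

dominant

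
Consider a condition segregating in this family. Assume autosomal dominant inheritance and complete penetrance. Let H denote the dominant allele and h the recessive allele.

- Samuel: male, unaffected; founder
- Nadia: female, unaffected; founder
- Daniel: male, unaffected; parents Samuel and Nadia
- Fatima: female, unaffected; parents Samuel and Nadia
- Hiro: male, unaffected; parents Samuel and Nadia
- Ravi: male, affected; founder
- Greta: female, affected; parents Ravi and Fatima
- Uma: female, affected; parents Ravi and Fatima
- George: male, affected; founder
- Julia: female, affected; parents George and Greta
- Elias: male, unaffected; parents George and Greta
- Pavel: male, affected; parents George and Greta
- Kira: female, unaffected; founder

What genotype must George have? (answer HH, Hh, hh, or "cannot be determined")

From phenotype alone, George is HH or Hh.
George is affected so carries H and passed h to Elias (hh), so George is Hh.

Hh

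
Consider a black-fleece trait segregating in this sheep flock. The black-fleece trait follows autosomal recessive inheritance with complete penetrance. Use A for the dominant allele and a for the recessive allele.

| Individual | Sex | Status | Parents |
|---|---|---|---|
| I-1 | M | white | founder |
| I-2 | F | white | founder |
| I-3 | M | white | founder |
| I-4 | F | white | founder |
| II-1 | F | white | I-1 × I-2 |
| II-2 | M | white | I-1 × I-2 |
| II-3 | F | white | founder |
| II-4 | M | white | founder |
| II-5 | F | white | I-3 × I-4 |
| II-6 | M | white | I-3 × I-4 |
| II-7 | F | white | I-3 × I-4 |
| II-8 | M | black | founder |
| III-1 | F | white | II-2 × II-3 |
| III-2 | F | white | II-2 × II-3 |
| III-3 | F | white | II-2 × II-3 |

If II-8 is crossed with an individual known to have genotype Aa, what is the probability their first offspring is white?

II-8 is black, so II-8 is aa.
The cross gives 1/2 Aa : 1/2 aa, so P(offspring is white) = 1/2.

1/2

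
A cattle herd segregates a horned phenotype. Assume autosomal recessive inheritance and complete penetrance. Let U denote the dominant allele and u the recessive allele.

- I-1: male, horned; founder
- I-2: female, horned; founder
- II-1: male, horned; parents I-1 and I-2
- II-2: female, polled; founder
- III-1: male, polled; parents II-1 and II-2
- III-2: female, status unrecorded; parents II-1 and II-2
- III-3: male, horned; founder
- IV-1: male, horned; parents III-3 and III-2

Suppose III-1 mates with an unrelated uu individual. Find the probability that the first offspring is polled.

1/2

III-1 is polled so carries U and received u from II-1 (uu), so III-1 is Uu.
The cross gives 1/2 Uu : 1/2 uu, so P(offspring is polled) = 1/2.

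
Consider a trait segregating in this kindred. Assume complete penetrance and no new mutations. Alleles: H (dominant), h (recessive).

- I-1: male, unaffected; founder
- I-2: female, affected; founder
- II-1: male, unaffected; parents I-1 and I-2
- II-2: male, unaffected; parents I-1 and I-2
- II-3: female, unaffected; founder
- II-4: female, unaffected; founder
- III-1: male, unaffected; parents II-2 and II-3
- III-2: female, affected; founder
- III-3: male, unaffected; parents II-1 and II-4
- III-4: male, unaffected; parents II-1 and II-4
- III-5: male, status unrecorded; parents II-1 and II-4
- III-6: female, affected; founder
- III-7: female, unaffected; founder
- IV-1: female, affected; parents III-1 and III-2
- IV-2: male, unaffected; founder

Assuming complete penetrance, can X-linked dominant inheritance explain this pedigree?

Yes

A consistent assignment under X-linked dominant exists: I-1 X^h Y, I-2 X^H X^h, II-1 X^h Y, II-2 X^h Y, II-3 X^h X^h, II-4 X^h X^h, III-1 X^h Y, III-2 X^H X^H, III-3 X^h Y, III-4 X^h Y, III-5 X^h Y, III-6 X^H X^H, III-7 X^h X^h, IV-1 X^H X^h, IV-2 X^h Y.
In this assignment every recorded phenotype matches its genotype and every non-founder's genotype is obtainable from its parents' genotypes, so the pedigree is consistent.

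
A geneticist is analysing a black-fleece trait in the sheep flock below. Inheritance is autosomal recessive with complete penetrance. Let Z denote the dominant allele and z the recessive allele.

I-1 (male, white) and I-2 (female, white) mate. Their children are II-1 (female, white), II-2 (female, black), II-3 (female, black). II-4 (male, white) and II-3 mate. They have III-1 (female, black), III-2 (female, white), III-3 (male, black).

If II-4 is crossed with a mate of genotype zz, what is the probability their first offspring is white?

1/2

II-4 is white so carries Z and passed z to III-1 (zz), so II-4 is Zz.
The cross gives 1/2 Zz : 1/2 zz, so P(offspring is white) = 1/2.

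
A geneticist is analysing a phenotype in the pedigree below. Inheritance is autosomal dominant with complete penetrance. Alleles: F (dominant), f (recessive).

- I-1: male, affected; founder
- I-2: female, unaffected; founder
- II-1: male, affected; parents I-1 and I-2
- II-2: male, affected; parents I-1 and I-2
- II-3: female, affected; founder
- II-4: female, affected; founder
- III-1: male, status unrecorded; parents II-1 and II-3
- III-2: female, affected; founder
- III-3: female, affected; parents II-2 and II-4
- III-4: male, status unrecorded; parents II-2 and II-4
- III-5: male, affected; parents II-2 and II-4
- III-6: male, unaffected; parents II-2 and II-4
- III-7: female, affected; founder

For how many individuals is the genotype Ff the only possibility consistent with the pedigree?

3

Obligate heterozygotes: II-1 is affected so carries F and received f from I-2 (ff), so II-1 is Ff; II-2 is affected so carries F and received f from I-2 (ff), so II-2 is Ff; II-4 is affected so carries F and passed f to III-6 (ff), so II-4 is Ff.
Every other individual is either homozygous by phenotype or has at least one consistent homozygous assignment, so the count is 3.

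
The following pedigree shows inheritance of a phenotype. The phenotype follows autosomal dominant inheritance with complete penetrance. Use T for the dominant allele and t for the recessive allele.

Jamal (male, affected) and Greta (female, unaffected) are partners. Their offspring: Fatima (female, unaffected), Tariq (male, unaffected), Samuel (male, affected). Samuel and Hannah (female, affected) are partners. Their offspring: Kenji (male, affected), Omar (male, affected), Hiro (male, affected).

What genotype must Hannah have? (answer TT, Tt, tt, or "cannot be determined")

cannot be determined

Hannah's phenotype allows TT or Tt, and no parent or child forces a single allele at both positions; consistent genotype assignments exist with Hannah as TT or Tt.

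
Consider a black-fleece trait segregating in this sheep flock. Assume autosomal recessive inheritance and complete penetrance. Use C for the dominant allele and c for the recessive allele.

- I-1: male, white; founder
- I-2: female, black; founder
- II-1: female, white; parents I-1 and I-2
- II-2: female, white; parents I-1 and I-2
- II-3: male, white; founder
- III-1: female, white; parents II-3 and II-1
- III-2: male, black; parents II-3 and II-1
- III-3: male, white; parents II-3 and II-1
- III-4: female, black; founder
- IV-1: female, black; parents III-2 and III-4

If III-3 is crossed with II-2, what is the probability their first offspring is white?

II-3 is white so carries C and passed c to III-2 (cc), so II-3 is Cc.
II-1 is white so carries C and received c from I-2 (cc), so II-1 is Cc.
III-3 is a white offspring of II-3 (Cc) × II-1 (Cc), whose cross gives 1/4 CC : 1/2 Cc : 1/4 cc; conditioning on being white, III-3 is CC with probability 1/3, Cc with probability 2/3.
II-2 is white so carries C and received c from I-2 (cc), so II-2 is Cc.
Summing over parental genotype combinations, P(offspring is white) = 1/3·1 + 2/3·3/4 = 5/6.

5/6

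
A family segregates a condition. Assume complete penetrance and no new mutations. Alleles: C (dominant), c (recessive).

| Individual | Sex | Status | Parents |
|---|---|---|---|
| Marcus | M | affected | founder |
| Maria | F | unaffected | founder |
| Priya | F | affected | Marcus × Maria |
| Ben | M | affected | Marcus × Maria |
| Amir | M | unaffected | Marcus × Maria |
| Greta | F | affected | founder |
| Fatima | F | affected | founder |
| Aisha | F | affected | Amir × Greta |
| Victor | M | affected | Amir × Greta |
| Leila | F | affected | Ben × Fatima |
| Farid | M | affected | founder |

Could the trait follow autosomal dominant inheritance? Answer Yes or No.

Yes

A consistent assignment under autosomal dominant exists: Marcus Cc, Maria cc, Priya Cc, Ben Cc, Amir cc, Greta CC, Fatima CC, Aisha Cc, Victor Cc, Leila CC, Farid CC.
In this assignment every recorded phenotype matches its genotype and every non-founder's genotype is obtainable from its parents' genotypes, so the pedigree is consistent.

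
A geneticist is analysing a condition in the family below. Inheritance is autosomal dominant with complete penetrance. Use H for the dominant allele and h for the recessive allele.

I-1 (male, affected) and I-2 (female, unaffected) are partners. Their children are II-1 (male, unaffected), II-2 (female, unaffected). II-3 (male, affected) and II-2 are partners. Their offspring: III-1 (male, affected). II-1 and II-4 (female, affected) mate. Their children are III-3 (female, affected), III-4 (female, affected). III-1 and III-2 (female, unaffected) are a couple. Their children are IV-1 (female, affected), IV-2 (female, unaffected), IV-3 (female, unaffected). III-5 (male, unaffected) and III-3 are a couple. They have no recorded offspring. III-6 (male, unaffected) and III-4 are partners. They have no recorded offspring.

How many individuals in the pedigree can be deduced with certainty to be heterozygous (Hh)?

Obligate heterozygotes: I-1 is affected so carries H and passed h to II-1 (hh), so I-1 is Hh; III-1 is affected so carries H and received h from II-2 (hh), so III-1 is Hh; III-3 is affected so carries H and received h from II-1 (hh), so III-3 is Hh; III-4 is affected so carries H and received h from II-1 (hh), so III-4 is Hh; IV-1 is affected so carries H and received h from III-2 (hh), so IV-1 is Hh.
Every other individual is either homozygous by phenotype or has at least one consistent homozygous assignment, so the count is 5.

5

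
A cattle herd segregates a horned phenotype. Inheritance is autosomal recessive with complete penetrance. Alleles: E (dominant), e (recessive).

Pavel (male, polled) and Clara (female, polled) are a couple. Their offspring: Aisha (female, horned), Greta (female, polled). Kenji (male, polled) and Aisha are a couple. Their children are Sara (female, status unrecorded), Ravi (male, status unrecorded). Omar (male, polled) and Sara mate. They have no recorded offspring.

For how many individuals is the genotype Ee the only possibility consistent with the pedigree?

2

Obligate heterozygotes: Pavel is polled so carries E and passed e to Aisha (ee), so Pavel is Ee; Clara is polled so carries E and passed e to Aisha (ee), so Clara is Ee.
Every other individual is either homozygous by phenotype or has at least one consistent homozygous assignment, so the count is 2.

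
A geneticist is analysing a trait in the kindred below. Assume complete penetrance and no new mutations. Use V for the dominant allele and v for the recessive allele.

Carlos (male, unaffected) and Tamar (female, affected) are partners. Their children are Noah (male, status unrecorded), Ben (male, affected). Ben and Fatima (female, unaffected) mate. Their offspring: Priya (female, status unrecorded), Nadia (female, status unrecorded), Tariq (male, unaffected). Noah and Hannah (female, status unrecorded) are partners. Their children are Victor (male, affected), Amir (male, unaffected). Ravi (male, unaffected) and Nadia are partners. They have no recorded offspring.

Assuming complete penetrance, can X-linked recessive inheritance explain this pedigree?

Yes

A consistent assignment under X-linked recessive exists: Carlos X^V Y, Tamar X^v X^v, Noah X^v Y, Ben X^v Y, Fatima X^V X^V, Hannah X^V X^v, Priya X^V X^v, Nadia X^V X^v, Tariq X^V Y, Ravi X^V Y, Victor X^v Y, Amir X^V Y.
In this assignment every recorded phenotype matches its genotype and every non-founder's genotype is obtainable from its parents' genotypes, so the pedigree is consistent.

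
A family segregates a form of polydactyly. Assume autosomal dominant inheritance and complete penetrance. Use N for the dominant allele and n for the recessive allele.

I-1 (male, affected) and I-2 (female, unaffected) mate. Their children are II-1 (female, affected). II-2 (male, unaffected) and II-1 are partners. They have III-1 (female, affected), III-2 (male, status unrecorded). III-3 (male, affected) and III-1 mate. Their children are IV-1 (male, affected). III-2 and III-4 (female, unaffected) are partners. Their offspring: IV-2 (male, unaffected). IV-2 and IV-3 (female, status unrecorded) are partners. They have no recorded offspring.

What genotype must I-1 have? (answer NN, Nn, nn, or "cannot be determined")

I-1's phenotype allows NN or Nn, and no parent or child forces a single allele at both positions; consistent genotype assignments exist with I-1 as NN or Nn.

cannot be determined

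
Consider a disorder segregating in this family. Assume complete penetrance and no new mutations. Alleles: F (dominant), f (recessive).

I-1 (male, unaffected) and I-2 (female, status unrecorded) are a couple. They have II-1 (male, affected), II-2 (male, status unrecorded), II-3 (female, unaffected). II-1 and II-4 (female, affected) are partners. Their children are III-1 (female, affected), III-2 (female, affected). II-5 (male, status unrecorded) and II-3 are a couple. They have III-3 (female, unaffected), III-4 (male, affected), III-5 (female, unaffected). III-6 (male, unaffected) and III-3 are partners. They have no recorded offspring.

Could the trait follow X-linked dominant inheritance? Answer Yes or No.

No

Under X-linked dominant, III-4 (affected, male) cannot arise from II-5 (unrecorded) × II-3 (unaffected).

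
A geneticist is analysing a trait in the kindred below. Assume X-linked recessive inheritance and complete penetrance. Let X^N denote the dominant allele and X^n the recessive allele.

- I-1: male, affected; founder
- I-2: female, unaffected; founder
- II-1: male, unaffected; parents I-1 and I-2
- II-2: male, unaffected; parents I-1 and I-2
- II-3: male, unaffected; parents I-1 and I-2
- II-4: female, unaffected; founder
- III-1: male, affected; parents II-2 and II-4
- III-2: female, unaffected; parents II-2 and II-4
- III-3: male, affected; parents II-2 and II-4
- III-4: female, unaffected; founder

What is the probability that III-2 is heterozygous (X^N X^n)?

1/2

II-2 is unaffected, so II-2 is X^N Y.
II-4 is unaffected so carries N and passed n to III-1 (X^n Y), so II-4 is X^N X^n.
Their cross gives offspring ratios 1/2 X^N X^N : 1/2 X^N X^n. Conditioning on III-2 being unaffected, P(X^N X^n) = 1/2 / 1 = 1/2.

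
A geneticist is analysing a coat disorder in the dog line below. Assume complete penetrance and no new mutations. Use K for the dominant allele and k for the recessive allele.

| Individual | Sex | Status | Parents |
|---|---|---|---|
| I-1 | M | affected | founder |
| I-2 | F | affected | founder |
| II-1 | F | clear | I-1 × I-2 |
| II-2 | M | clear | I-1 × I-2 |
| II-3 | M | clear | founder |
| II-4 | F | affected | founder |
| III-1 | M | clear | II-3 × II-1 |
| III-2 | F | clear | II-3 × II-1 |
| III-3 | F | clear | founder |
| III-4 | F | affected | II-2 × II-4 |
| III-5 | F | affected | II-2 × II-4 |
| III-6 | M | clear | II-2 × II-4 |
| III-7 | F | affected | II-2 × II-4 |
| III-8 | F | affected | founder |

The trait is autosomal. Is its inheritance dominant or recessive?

I-1 and I-2 are both affected yet have a clear child II-1. Under a recessive model two affected parents are homozygous and every child would be affected, so the trait cannot be recessive.

dominant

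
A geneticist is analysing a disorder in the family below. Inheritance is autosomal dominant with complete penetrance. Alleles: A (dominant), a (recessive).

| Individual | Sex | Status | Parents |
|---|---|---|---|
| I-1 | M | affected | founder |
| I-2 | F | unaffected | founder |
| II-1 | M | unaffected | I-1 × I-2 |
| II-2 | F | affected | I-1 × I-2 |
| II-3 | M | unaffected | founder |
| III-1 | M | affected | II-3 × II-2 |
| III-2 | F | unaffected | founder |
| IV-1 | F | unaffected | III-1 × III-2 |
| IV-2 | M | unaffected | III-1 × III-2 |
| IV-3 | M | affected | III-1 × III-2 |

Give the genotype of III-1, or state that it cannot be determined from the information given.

From phenotype alone, III-1 is AA or Aa.
III-1 is affected so carries A and received a from II-3 (aa), so III-1 is Aa.

Aa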